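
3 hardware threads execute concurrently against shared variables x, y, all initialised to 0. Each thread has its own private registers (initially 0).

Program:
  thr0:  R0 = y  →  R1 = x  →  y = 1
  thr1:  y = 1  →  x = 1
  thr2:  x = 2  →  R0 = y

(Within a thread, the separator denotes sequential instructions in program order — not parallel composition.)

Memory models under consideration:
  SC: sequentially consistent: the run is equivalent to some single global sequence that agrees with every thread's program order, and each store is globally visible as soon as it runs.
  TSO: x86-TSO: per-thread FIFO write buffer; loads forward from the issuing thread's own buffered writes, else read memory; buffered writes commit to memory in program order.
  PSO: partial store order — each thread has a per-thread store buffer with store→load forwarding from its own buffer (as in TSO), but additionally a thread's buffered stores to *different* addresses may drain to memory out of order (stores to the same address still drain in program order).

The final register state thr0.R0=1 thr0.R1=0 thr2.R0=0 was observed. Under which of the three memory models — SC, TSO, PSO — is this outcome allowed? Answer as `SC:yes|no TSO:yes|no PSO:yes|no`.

outcome vector order: (thr0.R0,thr0.R1,thr2.R0)
[SC] allowed = {(0,0,0) (0,0,1) (0,1,0) (0,1,1) (0,2,0) (0,2,1) (1,0,1) (1,1,0) (1,1,1) (1,2,0) (1,2,1)}
[TSO] allowed = {(0,0,0) (0,0,1) (0,1,0) (0,1,1) (0,2,0) (0,2,1) (1,0,0) (1,0,1) (1,1,0) (1,1,1) (1,2,0) (1,2,1)}
[PSO] allowed = {(0,0,0) (0,0,1) (0,1,0) (0,1,1) (0,2,0) (0,2,1) (1,0,0) (1,0,1) (1,1,0) (1,1,1) (1,2,0) (1,2,1)}
target (1,0,0) ∈ {TSO,PSO}

SC:no TSO:yes PSO:yes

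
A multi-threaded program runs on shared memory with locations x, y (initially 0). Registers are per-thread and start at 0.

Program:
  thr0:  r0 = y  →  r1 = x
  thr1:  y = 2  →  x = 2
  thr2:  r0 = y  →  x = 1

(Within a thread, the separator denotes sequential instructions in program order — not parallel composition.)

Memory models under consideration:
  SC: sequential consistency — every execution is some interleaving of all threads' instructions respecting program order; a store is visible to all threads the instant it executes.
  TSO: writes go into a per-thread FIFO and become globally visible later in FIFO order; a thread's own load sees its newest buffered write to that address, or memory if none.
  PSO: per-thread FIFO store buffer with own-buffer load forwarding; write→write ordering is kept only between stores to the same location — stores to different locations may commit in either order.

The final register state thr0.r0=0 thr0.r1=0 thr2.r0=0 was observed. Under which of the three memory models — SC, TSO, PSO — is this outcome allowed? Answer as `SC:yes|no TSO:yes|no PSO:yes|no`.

outcome vector order: (thr0.r0,thr0.r1,thr2.r0)
SC: 12 outcomes — {000 002 010 012 020 022 200 202 210 212 220 222}
TSO: 12 outcomes — {000 002 010 012 020 022 200 202 210 212 220 222}
PSO: 12 outcomes — {000 002 010 012 020 022 200 202 210 212 220 222}
target 000 ∈ {SC,TSO,PSO}

SC:yes TSO:yes PSO:yes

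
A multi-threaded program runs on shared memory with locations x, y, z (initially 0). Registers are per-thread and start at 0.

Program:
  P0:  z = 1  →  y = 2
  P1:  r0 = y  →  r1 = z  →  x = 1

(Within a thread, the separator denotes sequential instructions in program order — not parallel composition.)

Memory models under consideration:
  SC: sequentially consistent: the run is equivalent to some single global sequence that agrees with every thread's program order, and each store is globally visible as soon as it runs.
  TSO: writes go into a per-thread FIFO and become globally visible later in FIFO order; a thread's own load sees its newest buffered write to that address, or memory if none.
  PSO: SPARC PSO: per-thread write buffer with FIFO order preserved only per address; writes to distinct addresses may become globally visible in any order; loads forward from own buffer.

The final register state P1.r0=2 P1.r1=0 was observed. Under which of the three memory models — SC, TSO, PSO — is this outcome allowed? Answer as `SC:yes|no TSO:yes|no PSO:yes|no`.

SC:no TSO:no PSO:yes

outcome vector order: (P1.r0,P1.r1)
[SC] allowed = {(0,0), (0,1), (2,1)}
[TSO] allowed = {(0,0), (0,1), (2,1)}
[PSO] allowed = {(0,0), (0,1), (2,0), (2,1)}
target (2,0) ∈ {PSO}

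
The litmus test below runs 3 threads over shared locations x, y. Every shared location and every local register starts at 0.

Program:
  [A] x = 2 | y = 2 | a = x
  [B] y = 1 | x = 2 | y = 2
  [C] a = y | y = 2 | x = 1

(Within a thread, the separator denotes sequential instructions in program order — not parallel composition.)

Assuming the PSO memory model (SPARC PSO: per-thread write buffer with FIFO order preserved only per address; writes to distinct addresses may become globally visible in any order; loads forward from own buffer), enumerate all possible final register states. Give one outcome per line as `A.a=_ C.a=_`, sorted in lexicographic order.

A.a=1 C.a=0
A.a=1 C.a=1
A.a=1 C.a=2
A.a=2 C.a=0
A.a=2 C.a=1
A.a=2 C.a=2

outcome vector order: (A.a,C.a)
|PSO outcomes| = 6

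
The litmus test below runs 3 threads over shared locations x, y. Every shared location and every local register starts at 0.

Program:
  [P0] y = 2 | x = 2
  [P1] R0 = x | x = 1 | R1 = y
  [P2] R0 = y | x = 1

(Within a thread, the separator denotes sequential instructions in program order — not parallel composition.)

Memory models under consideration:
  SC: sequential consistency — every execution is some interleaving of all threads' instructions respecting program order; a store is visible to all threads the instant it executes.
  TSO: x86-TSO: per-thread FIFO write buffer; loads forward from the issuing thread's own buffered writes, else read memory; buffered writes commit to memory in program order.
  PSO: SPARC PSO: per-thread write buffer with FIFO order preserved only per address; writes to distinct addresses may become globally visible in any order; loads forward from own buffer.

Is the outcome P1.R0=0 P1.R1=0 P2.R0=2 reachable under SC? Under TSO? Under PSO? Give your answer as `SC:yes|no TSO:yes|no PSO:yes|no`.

SC:yes TSO:yes PSO:yes

outcome vector order: (P1.R0,P1.R1,P2.R0)
[SC] allowed = {000 002 020 022 100 120 122 220 222}
[TSO] allowed = {000 002 020 022 100 120 122 220 222}
[PSO] allowed = {000 002 020 022 100 120 122 200 202 220 222}
target 002 ∈ {SC,TSO,PSO}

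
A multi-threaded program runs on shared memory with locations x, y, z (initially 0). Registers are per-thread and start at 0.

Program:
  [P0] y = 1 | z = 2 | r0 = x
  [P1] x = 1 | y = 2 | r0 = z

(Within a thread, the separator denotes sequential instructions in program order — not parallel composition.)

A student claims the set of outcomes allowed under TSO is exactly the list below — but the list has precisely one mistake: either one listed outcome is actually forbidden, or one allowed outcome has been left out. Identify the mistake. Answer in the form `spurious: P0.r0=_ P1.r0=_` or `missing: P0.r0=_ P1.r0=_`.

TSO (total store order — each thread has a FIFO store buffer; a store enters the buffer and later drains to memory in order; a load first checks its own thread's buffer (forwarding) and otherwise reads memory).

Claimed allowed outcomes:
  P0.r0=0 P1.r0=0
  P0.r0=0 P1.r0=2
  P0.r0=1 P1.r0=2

missing: P0.r0=1 P1.r0=0

outcome vector order: (P0.r0,P1.r0)
TSO (4): 00 02 10 12
TSO∖claimed = {10}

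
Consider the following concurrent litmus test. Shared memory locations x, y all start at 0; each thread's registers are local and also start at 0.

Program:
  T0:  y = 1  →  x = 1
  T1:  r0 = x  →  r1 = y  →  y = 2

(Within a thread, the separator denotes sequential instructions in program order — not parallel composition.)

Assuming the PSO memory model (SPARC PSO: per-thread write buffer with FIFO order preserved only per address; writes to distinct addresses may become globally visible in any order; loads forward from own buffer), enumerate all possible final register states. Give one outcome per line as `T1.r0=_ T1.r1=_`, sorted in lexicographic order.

outcome vector order: (T1.r0,T1.r1)
|PSO outcomes| = 4

T1.r0=0 T1.r1=0
T1.r0=0 T1.r1=1
T1.r0=1 T1.r1=0
T1.r0=1 T1.r1=1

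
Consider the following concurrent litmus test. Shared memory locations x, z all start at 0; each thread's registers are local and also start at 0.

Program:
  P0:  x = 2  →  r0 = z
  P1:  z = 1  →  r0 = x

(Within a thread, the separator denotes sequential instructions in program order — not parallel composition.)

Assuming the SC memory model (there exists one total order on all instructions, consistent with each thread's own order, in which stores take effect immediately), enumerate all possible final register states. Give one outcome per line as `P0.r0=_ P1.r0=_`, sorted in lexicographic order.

outcome vector order: (P0.r0,P1.r0)
|SC outcomes| = 3

P0.r0=0 P1.r0=2
P0.r0=1 P1.r0=0
P0.r0=1 P1.r0=2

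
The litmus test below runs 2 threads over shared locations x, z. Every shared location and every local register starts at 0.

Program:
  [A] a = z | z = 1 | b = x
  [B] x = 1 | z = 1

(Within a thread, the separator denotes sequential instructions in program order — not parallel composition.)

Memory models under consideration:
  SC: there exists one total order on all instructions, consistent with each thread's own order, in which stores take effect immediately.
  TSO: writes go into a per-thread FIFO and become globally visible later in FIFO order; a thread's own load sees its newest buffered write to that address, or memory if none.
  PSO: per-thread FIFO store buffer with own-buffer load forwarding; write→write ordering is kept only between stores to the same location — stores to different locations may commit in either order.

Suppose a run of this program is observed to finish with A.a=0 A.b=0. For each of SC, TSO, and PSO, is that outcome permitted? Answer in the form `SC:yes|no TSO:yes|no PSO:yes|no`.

SC:yes TSO:yes PSO:yes

outcome vector order: (A.a,A.b)
SC (3): 00 01 11
TSO (3): 00 01 11
PSO (4): 00 01 10 11
target 00 ∈ {SC,TSO,PSO}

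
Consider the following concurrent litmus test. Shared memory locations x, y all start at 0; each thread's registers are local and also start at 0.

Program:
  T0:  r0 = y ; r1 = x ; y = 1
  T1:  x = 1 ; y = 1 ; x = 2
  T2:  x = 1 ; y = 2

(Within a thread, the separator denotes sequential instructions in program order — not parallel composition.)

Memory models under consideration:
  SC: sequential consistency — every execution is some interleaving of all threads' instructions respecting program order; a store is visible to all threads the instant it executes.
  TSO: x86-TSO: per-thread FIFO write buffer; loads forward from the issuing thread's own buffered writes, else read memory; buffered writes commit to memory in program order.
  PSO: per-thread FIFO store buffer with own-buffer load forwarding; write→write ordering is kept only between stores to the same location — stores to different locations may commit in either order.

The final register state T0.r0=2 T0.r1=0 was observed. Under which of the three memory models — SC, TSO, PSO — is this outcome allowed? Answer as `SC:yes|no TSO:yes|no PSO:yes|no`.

outcome vector order: (T0.r0,T0.r1)
under SC → (0,0) (0,1) (0,2) (1,1) (1,2) (2,1) (2,2)
under TSO → (0,0) (0,1) (0,2) (1,1) (1,2) (2,1) (2,2)
under PSO → (0,0) (0,1) (0,2) (1,0) (1,1) (1,2) (2,0) (2,1) (2,2)
target (2,0) ∈ {PSO}

SC:no TSO:no PSO:yes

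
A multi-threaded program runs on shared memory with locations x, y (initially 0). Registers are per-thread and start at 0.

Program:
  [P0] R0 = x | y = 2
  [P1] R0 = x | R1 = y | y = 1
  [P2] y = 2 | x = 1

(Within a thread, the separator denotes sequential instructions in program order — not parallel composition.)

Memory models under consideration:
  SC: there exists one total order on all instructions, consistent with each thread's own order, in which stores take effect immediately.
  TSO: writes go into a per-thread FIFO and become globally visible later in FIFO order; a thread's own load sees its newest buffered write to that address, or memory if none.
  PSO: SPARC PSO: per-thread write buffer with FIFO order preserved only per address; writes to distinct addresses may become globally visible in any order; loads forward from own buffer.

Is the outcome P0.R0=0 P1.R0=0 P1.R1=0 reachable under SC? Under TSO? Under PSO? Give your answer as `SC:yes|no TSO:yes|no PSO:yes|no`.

outcome vector order: (P0.R0,P1.R0,P1.R1)
under SC → 000, 002, 012, 100, 102, 112
under TSO → 000, 002, 012, 100, 102, 112
under PSO → 000, 002, 010, 012, 100, 102, 110, 112
target 000 ∈ {SC,TSO,PSO}

SC:yes TSO:yes PSO:yes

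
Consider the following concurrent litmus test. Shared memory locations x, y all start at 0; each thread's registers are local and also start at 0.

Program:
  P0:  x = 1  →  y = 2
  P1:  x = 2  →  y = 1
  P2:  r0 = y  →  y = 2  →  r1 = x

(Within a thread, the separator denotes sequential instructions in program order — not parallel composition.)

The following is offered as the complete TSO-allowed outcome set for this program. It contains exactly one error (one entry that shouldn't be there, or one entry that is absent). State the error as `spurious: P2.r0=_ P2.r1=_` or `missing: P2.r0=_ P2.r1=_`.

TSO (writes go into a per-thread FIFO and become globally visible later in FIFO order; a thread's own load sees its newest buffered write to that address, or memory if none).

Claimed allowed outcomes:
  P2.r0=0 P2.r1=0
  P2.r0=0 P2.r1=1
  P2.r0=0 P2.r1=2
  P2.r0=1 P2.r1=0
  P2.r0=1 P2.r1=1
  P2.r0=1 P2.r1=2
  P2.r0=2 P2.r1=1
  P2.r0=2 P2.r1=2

outcome vector order: (P2.r0,P2.r1)
[TSO] allowed = {00; 01; 02; 11; 12; 21; 22}
claimed∖TSO = {10}

spurious: P2.r0=1 P2.r1=0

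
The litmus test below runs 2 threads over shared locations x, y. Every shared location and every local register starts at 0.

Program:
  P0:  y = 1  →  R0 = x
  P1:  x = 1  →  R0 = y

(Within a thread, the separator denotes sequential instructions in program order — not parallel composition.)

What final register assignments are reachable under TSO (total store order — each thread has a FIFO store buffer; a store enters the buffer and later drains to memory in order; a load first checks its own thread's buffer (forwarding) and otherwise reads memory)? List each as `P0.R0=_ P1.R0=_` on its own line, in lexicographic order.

outcome vector order: (P0.R0,P1.R0)
|TSO outcomes| = 4

P0.R0=0 P1.R0=0
P0.R0=0 P1.R0=1
P0.R0=1 P1.R0=0
P0.R0=1 P1.R0=1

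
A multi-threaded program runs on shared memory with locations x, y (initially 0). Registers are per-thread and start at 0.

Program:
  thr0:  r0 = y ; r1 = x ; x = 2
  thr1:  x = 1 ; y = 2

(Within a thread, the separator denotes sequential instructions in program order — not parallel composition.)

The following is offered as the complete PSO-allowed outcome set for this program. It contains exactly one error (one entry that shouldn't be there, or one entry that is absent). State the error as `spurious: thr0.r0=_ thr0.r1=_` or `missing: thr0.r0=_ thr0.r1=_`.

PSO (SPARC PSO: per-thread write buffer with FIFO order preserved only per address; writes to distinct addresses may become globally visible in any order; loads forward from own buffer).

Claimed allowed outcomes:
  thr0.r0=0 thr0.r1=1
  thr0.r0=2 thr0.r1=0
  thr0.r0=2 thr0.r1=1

outcome vector order: (thr0.r0,thr0.r1)
[PSO] allowed = {00; 01; 20; 21}
PSO∖claimed = {00}

missing: thr0.r0=0 thr0.r1=0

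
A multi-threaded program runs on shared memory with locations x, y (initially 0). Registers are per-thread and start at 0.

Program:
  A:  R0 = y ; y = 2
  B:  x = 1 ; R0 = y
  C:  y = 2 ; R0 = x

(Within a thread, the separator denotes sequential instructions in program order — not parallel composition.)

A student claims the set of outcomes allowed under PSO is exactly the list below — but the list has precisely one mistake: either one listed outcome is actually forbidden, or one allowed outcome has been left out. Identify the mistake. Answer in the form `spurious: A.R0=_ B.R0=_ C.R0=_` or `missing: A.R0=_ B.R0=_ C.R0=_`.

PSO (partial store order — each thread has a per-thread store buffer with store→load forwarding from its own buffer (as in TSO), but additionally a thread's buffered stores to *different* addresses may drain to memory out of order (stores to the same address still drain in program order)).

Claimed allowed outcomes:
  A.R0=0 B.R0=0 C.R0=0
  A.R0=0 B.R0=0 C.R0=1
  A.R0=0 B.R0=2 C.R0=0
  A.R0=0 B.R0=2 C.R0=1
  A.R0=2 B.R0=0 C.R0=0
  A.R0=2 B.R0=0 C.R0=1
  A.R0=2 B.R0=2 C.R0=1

missing: A.R0=2 B.R0=2 C.R0=0

outcome vector order: (A.R0,B.R0,C.R0)
PSO (8): (0,0,0); (0,0,1); (0,2,0); (0,2,1); (2,0,0); (2,0,1); (2,2,0); (2,2,1)
PSO∖claimed = {(2,2,0)}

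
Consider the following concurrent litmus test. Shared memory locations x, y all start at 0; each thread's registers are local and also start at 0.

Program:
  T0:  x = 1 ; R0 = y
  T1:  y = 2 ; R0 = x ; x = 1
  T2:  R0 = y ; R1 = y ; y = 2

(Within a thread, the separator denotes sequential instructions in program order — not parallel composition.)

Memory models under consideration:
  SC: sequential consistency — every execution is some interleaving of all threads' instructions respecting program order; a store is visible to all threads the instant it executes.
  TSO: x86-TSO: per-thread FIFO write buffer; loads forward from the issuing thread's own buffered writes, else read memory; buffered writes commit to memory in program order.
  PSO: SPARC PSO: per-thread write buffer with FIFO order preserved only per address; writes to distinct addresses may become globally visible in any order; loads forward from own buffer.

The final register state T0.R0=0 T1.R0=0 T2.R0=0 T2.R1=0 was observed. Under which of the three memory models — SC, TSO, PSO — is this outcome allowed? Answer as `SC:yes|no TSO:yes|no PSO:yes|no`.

outcome vector order: (T0.R0,T1.R0,T2.R0,T2.R1)
SC: 9 outcomes — {0100, 0102, 0122, 2000, 2002, 2022, 2100, 2102, 2122}
TSO: 12 outcomes — {0000, 0002, 0022, 0100, 0102, 0122, 2000, 2002, 2022, 2100, 2102, 2122}
PSO: 12 outcomes — {0000, 0002, 0022, 0100, 0102, 0122, 2000, 2002, 2022, 2100, 2102, 2122}
target 0000 ∈ {TSO,PSO}

SC:no TSO:yes PSO:yes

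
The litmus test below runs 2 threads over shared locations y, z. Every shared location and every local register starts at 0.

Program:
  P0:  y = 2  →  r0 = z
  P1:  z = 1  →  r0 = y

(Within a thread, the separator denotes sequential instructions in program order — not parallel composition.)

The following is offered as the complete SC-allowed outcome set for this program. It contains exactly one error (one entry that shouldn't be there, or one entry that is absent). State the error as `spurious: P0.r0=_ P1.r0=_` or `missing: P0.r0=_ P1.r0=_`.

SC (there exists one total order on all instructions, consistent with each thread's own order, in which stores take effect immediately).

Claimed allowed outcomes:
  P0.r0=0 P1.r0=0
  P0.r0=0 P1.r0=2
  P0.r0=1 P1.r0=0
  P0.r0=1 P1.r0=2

spurious: P0.r0=0 P1.r0=0

outcome vector order: (P0.r0,P1.r0)
SC (3): 0/2, 1/0, 1/2
claimed∖SC = {0/0}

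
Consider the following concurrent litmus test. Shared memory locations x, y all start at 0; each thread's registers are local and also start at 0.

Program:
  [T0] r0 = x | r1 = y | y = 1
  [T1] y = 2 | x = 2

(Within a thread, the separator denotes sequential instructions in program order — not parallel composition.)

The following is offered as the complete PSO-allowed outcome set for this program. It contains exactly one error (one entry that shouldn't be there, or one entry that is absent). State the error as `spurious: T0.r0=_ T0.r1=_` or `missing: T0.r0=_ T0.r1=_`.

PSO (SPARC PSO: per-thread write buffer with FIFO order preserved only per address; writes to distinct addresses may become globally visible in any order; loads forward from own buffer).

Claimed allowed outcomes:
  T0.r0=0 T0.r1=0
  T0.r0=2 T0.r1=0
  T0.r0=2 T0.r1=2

missing: T0.r0=0 T0.r1=2

outcome vector order: (T0.r0,T0.r1)
PSO: 4 outcomes — {00; 02; 20; 22}
PSO∖claimed = {02}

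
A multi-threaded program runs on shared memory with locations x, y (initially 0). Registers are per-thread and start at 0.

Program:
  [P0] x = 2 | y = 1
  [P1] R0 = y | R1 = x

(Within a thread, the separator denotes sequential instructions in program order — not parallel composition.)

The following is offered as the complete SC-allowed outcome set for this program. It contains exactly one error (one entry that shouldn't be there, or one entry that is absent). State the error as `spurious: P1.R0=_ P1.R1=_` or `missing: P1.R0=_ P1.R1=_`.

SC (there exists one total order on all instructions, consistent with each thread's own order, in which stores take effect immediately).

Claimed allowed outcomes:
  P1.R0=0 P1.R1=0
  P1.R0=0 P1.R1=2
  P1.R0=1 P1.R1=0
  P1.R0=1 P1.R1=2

spurious: P1.R0=1 P1.R1=0

outcome vector order: (P1.R0,P1.R1)
SC: 3 outcomes — {0/0; 0/2; 1/2}
claimed∖SC = {1/0}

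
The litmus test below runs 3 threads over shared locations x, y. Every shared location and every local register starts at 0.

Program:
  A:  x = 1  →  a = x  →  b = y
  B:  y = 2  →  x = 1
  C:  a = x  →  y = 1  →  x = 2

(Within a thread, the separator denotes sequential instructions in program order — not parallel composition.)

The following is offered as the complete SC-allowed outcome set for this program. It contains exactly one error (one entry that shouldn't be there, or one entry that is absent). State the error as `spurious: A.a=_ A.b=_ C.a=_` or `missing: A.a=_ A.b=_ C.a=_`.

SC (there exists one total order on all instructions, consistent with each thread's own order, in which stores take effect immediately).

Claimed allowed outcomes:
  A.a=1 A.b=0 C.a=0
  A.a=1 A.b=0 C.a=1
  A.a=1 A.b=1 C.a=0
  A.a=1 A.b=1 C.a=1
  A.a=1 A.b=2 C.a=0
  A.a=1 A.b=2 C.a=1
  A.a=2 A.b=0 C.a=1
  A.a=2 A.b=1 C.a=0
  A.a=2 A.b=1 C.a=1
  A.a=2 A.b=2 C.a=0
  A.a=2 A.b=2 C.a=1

outcome vector order: (A.a,A.b,C.a)
SC: 10 outcomes — {<1 0 0>; <1 0 1>; <1 1 0>; <1 1 1>; <1 2 0>; <1 2 1>; <2 1 0>; <2 1 1>; <2 2 0>; <2 2 1>}
claimed∖SC = {<2 0 1>}

spurious: A.a=2 A.b=0 C.a=1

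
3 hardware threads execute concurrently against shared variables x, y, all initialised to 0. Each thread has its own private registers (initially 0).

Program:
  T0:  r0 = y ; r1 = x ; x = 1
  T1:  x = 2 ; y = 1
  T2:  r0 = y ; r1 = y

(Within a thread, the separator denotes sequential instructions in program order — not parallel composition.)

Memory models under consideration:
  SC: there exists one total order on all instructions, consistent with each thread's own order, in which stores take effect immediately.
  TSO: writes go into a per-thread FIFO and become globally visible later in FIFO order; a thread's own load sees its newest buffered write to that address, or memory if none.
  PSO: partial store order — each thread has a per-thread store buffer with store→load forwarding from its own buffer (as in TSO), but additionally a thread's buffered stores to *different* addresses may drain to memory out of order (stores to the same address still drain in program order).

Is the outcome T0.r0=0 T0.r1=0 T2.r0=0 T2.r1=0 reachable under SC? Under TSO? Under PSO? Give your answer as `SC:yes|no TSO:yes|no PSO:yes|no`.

outcome vector order: (T0.r0,T0.r1,T2.r0,T2.r1)
SC: 9 outcomes — {0/0/0/0; 0/0/0/1; 0/0/1/1; 0/2/0/0; 0/2/0/1; 0/2/1/1; 1/2/0/0; 1/2/0/1; 1/2/1/1}
TSO: 9 outcomes — {0/0/0/0; 0/0/0/1; 0/0/1/1; 0/2/0/0; 0/2/0/1; 0/2/1/1; 1/2/0/0; 1/2/0/1; 1/2/1/1}
PSO: 12 outcomes — {0/0/0/0; 0/0/0/1; 0/0/1/1; 0/2/0/0; 0/2/0/1; 0/2/1/1; 1/0/0/0; 1/0/0/1; 1/0/1/1; 1/2/0/0; 1/2/0/1; 1/2/1/1}
target 0/0/0/0 ∈ {SC,TSO,PSO}

SC:yes TSO:yes PSO:yes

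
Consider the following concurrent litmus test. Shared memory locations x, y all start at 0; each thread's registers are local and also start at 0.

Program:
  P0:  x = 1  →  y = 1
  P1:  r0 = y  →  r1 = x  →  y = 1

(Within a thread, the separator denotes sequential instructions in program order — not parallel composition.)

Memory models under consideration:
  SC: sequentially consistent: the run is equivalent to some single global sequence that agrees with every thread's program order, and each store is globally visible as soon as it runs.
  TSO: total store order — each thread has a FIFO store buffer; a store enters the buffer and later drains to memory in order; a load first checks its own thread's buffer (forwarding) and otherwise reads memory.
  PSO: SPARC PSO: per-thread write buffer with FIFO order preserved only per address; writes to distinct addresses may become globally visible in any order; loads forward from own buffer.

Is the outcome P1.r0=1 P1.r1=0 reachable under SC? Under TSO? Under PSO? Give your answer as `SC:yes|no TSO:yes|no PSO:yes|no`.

SC:no TSO:no PSO:yes

outcome vector order: (P1.r0,P1.r1)
SC: 3 outcomes — {00, 01, 11}
TSO: 3 outcomes — {00, 01, 11}
PSO: 4 outcomes — {00, 01, 10, 11}
target 10 ∈ {PSO}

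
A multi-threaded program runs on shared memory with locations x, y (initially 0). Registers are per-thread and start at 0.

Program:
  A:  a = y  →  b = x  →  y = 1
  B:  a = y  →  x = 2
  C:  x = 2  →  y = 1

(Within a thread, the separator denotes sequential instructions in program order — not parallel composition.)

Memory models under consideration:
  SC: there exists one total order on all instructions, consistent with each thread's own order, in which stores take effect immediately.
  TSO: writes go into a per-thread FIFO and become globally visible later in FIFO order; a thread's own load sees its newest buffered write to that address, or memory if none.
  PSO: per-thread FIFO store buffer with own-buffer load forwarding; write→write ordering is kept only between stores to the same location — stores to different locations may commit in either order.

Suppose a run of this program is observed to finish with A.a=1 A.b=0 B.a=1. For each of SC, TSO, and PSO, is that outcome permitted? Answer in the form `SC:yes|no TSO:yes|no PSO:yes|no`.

SC:no TSO:no PSO:yes

outcome vector order: (A.a,A.b,B.a)
under SC → 000, 001, 020, 021, 120, 121
under TSO → 000, 001, 020, 021, 120, 121
under PSO → 000, 001, 020, 021, 100, 101, 120, 121
target 101 ∈ {PSO}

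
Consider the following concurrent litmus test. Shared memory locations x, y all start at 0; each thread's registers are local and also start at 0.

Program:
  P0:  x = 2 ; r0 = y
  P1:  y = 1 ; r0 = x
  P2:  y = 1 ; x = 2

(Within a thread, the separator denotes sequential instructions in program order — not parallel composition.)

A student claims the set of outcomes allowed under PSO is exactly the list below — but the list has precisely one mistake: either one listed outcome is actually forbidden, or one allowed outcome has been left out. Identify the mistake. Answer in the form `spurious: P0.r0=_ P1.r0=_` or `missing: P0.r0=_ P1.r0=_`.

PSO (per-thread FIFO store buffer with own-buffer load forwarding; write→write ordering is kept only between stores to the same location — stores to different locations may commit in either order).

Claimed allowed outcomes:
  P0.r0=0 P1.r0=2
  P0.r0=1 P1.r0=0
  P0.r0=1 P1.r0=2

outcome vector order: (P0.r0,P1.r0)
[PSO] allowed = {0/0, 0/2, 1/0, 1/2}
PSO∖claimed = {0/0}

missing: P0.r0=0 P1.r0=0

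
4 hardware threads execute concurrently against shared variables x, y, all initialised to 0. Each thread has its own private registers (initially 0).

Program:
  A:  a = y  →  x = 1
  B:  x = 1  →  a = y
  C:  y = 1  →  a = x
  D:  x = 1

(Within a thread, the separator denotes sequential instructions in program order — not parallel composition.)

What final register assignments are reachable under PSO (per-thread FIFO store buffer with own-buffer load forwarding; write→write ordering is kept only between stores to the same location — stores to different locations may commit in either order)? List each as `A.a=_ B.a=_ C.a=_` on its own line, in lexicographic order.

A.a=0 B.a=0 C.a=0
A.a=0 B.a=0 C.a=1
A.a=0 B.a=1 C.a=0
A.a=0 B.a=1 C.a=1
A.a=1 B.a=0 C.a=0
A.a=1 B.a=0 C.a=1
A.a=1 B.a=1 C.a=0
A.a=1 B.a=1 C.a=1

outcome vector order: (A.a,B.a,C.a)
|PSO outcomes| = 8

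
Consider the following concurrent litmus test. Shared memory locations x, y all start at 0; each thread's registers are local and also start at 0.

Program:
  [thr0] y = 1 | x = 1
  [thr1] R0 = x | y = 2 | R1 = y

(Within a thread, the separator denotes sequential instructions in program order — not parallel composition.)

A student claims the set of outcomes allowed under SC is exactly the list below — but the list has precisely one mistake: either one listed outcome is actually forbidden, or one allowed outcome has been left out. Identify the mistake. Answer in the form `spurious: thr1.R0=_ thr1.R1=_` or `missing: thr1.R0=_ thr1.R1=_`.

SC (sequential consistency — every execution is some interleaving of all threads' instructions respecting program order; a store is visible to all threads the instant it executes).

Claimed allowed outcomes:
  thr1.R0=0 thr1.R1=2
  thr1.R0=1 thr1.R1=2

outcome vector order: (thr1.R0,thr1.R1)
under SC → 01, 02, 12
SC∖claimed = {01}

missing: thr1.R0=0 thr1.R1=1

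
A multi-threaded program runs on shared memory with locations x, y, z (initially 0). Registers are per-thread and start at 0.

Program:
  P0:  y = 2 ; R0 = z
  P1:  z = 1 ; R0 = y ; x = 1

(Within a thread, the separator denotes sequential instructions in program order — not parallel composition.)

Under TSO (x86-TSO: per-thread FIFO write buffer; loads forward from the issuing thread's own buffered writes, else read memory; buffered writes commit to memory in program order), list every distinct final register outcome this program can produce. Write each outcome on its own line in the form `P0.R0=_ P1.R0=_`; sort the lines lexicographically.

P0.R0=0 P1.R0=0
P0.R0=0 P1.R0=2
P0.R0=1 P1.R0=0
P0.R0=1 P1.R0=2

outcome vector order: (P0.R0,P1.R0)
|TSO outcomes| = 4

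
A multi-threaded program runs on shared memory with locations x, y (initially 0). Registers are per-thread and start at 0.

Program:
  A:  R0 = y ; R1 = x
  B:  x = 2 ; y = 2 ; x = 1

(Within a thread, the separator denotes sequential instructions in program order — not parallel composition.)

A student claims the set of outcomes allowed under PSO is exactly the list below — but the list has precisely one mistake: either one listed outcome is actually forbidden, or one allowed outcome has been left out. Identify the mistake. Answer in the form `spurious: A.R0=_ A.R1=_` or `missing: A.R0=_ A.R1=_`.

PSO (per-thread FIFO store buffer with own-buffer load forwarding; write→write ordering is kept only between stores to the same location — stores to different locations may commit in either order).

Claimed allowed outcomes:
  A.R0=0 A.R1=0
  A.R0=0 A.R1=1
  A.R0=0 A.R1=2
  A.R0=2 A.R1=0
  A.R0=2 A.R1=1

outcome vector order: (A.R0,A.R1)
PSO: 6 outcomes — {0/0; 0/1; 0/2; 2/0; 2/1; 2/2}
PSO∖claimed = {2/2}

missing: A.R0=2 A.R1=2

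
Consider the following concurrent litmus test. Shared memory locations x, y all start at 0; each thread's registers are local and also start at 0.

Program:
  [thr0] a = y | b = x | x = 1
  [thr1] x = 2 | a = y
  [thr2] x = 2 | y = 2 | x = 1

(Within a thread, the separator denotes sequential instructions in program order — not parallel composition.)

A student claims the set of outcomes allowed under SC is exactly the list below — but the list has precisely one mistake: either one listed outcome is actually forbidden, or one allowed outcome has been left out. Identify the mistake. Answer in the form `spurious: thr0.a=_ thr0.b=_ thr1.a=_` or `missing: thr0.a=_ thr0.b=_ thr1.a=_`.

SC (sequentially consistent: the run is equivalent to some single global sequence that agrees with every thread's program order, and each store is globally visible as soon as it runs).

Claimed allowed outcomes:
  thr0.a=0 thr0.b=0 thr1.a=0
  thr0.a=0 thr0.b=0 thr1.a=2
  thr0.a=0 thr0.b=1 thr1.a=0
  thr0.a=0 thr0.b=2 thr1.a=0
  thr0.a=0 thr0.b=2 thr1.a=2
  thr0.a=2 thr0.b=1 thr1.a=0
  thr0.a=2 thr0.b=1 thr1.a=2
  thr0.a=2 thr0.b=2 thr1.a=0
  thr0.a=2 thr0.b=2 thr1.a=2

missing: thr0.a=0 thr0.b=1 thr1.a=2

outcome vector order: (thr0.a,thr0.b,thr1.a)
[SC] allowed = {<0 0 0>, <0 0 2>, <0 1 0>, <0 1 2>, <0 2 0>, <0 2 2>, <2 1 0>, <2 1 2>, <2 2 0>, <2 2 2>}
SC∖claimed = {<0 1 2>}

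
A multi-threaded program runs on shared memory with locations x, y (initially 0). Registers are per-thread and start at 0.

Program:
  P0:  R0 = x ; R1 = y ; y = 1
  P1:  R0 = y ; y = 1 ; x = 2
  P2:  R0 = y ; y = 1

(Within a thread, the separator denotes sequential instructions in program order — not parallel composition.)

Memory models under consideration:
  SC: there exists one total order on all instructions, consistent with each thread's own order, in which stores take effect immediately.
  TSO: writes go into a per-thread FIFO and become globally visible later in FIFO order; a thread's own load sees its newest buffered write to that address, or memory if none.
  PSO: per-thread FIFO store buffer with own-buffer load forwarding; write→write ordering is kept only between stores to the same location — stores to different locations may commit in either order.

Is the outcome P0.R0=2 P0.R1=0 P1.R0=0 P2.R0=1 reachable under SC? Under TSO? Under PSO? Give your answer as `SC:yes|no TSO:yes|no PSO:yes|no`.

outcome vector order: (P0.R0,P0.R1,P1.R0,P2.R0)
[SC] allowed = {(0,0,0,0) (0,0,0,1) (0,0,1,0) (0,0,1,1) (0,1,0,0) (0,1,0,1) (0,1,1,0) (2,1,0,0) (2,1,0,1) (2,1,1,0)}
[TSO] allowed = {(0,0,0,0) (0,0,0,1) (0,0,1,0) (0,0,1,1) (0,1,0,0) (0,1,0,1) (0,1,1,0) (2,1,0,0) (2,1,0,1) (2,1,1,0)}
[PSO] allowed = {(0,0,0,0) (0,0,0,1) (0,0,1,0) (0,0,1,1) (0,1,0,0) (0,1,0,1) (0,1,1,0) (2,0,0,0) (2,0,0,1) (2,1,0,0) (2,1,0,1) (2,1,1,0)}
target (2,0,0,1) ∈ {PSO}

SC:no TSO:no PSO:yes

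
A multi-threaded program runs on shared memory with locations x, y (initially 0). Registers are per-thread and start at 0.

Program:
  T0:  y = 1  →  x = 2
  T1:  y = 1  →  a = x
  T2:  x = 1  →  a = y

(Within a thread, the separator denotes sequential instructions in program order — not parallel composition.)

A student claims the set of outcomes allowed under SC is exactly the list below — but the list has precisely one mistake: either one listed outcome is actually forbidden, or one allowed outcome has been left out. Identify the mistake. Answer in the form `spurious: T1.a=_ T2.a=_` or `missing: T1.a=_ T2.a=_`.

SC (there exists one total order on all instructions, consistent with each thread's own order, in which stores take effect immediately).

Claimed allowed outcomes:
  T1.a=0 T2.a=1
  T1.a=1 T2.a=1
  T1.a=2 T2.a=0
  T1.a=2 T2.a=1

outcome vector order: (T1.a,T2.a)
SC (5): <0 1>; <1 0>; <1 1>; <2 0>; <2 1>
SC∖claimed = {<1 0>}

missing: T1.a=1 T2.a=0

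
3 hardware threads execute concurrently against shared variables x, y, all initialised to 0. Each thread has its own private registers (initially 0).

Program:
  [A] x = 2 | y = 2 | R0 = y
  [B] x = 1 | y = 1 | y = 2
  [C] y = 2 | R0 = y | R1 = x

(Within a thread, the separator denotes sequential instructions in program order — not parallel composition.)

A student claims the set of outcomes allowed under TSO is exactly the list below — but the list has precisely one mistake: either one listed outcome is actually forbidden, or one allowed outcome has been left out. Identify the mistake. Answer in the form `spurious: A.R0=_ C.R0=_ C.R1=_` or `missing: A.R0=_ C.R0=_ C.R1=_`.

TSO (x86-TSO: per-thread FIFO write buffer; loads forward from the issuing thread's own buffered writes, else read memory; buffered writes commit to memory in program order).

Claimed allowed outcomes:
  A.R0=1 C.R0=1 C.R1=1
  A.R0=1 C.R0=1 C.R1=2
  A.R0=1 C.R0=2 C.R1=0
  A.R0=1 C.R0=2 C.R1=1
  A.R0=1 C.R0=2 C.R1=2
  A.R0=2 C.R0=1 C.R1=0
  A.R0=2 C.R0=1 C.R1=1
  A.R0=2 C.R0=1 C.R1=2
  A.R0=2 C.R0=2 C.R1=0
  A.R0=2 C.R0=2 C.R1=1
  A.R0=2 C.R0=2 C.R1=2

spurious: A.R0=2 C.R0=1 C.R1=0

outcome vector order: (A.R0,C.R0,C.R1)
under TSO → 1/1/1, 1/1/2, 1/2/0, 1/2/1, 1/2/2, 2/1/1, 2/1/2, 2/2/0, 2/2/1, 2/2/2
claimed∖TSO = {2/1/0}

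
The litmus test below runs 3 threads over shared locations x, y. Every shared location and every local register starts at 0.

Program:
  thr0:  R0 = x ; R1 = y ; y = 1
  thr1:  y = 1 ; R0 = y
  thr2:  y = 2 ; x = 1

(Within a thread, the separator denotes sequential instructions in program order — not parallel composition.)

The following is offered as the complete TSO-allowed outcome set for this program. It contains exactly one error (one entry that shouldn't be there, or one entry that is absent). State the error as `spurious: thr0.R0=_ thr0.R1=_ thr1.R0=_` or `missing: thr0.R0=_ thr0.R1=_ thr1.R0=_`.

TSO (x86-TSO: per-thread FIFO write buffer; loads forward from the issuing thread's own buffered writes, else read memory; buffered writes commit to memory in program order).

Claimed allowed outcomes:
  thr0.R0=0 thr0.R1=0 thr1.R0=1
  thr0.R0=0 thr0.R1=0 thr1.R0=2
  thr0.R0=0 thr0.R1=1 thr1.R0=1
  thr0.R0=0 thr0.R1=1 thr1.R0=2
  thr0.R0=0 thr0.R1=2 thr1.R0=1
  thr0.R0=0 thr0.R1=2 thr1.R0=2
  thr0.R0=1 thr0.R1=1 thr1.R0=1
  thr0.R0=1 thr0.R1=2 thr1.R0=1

outcome vector order: (thr0.R0,thr0.R1,thr1.R0)
TSO (9): <0 0 1> <0 0 2> <0 1 1> <0 1 2> <0 2 1> <0 2 2> <1 1 1> <1 2 1> <1 2 2>
TSO∖claimed = {<1 2 2>}

missing: thr0.R0=1 thr0.R1=2 thr1.R0=2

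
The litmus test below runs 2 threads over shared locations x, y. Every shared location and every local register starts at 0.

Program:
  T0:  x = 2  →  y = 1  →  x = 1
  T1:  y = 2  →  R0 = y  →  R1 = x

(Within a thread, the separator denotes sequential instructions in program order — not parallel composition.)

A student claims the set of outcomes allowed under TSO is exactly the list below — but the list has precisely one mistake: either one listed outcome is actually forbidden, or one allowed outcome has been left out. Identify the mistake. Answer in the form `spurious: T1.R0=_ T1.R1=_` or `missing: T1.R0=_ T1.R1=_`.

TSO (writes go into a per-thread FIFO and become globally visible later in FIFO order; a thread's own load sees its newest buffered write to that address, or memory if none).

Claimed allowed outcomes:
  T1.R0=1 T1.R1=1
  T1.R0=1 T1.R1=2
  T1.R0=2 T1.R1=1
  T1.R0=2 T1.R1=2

outcome vector order: (T1.R0,T1.R1)
TSO: 5 outcomes — {(1,1); (1,2); (2,0); (2,1); (2,2)}
TSO∖claimed = {(2,0)}

missing: T1.R0=2 T1.R1=0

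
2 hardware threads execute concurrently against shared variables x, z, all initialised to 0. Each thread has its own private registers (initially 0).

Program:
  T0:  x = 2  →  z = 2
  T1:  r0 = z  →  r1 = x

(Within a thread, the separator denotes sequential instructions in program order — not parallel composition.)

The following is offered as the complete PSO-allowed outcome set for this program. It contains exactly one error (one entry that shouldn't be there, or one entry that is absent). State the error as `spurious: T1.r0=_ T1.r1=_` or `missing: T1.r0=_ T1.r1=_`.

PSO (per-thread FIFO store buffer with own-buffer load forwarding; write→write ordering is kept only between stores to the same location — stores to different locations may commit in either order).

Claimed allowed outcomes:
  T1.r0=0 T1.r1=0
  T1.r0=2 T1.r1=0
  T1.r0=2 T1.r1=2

missing: T1.r0=0 T1.r1=2

outcome vector order: (T1.r0,T1.r1)
PSO (4): <0 0>, <0 2>, <2 0>, <2 2>
PSO∖claimed = {<0 2>}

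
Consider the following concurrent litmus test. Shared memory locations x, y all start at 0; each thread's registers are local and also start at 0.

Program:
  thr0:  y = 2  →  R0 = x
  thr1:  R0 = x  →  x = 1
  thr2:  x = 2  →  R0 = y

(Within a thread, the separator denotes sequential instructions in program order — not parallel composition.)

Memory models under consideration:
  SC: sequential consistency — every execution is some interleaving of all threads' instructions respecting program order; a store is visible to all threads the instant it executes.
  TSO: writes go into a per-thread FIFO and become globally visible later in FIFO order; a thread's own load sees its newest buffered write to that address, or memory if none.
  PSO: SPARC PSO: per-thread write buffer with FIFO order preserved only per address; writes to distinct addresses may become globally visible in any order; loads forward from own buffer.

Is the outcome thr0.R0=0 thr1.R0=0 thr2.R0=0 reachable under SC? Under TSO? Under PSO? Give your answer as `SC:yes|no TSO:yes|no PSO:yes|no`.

SC:no TSO:yes PSO:yes

outcome vector order: (thr0.R0,thr1.R0,thr2.R0)
[SC] allowed = {<0 0 2>, <0 2 2>, <1 0 0>, <1 0 2>, <1 2 0>, <1 2 2>, <2 0 0>, <2 0 2>, <2 2 0>, <2 2 2>}
[TSO] allowed = {<0 0 0>, <0 0 2>, <0 2 0>, <0 2 2>, <1 0 0>, <1 0 2>, <1 2 0>, <1 2 2>, <2 0 0>, <2 0 2>, <2 2 0>, <2 2 2>}
[PSO] allowed = {<0 0 0>, <0 0 2>, <0 2 0>, <0 2 2>, <1 0 0>, <1 0 2>, <1 2 0>, <1 2 2>, <2 0 0>, <2 0 2>, <2 2 0>, <2 2 2>}
target <0 0 0> ∈ {TSO,PSO}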